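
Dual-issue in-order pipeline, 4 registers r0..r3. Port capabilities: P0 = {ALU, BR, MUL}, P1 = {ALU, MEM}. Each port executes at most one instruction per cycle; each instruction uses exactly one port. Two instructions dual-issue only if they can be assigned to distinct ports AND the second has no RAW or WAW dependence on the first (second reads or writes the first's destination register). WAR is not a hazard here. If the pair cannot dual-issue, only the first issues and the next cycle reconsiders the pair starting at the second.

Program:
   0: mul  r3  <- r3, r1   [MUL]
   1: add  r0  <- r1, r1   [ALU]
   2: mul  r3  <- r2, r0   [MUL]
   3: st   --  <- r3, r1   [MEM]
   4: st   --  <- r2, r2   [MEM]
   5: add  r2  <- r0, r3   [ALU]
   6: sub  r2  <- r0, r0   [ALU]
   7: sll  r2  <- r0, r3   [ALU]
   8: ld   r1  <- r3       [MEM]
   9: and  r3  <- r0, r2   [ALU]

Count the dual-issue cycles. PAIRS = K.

c0: i0/i1 mul.MUL add.ALU  dual
c1: i2 mul.MUL  RAW r3
c2: i3 st.MEM  no-port MEM/MEM
c3: i4/i5 st.MEM add.ALU  dual
c4: i6 sub.ALU  WAW r2
c5: i7/i8 sll.ALU ld.MEM  dual
c6: i9 and.ALU  tail

PAIRS = 3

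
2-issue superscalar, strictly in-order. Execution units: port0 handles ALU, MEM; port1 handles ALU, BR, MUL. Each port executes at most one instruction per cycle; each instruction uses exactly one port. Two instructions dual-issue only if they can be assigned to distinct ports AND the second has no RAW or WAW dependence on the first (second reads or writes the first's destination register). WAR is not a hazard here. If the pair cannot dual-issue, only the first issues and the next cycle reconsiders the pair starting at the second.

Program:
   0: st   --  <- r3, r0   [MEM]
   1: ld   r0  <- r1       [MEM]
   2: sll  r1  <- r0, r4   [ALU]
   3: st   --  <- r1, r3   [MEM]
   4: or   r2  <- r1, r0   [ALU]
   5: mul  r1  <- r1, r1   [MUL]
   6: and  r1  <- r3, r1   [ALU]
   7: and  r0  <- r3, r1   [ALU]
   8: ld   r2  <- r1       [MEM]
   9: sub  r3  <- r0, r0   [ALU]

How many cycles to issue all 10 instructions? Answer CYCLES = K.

CYCLES = 8

t=0 i0:st ; no-port MEM/MEM
t=1 i1:ld ; RAW r0
t=2 i2:sll ; RAW r1
t=3 i3,i4:st+or ; dual
t=4 i5:mul ; RAW+WAW r1
t=5 i6:and ; RAW r1
t=6 i7,i8:and+ld ; dual
t=7 i9:sub ; tail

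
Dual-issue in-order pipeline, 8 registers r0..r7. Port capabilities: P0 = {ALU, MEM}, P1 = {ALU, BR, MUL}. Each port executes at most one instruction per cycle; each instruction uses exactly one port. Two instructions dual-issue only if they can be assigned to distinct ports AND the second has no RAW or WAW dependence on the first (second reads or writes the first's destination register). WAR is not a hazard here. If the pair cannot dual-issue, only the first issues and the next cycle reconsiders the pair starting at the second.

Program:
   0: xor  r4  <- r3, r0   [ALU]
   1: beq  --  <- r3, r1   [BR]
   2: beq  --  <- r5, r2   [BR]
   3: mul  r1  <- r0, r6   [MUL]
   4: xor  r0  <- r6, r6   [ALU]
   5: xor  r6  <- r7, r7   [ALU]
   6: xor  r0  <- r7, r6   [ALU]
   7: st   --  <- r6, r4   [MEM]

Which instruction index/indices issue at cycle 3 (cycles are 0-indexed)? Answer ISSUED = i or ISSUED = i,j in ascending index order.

t=0 i0&i1:xor.ALU beq.BR ; pair
t=1 i2:beq.BR ; no-port BR/MUL
t=2 i3&i4:mul.MUL xor.ALU ; pair
t=3 i5:xor.ALU ; RAW r6
t=4 i6&i7:xor.ALU st.MEM ; pair

ISSUED = 5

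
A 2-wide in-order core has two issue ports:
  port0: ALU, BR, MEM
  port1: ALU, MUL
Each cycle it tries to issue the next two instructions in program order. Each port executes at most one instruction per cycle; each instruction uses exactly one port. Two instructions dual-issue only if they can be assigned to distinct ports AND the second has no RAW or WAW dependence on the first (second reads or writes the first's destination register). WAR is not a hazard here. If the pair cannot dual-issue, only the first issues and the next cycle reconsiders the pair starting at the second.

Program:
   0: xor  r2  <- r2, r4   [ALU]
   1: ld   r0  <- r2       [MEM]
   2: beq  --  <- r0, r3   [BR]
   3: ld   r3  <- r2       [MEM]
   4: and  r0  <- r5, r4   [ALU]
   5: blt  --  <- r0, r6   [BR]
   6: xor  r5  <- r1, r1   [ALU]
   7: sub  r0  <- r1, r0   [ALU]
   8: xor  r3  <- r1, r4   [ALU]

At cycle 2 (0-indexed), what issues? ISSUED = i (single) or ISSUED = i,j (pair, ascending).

ISSUED = 2

t=0 i0:xor.ALU ; RAW r2
t=1 i1:ld.MEM ; no-port MEM/BR
t=2 i2:beq.BR ; no-port BR/MEM
t=3 i3/i4:ld.MEM+and.ALU ; dual
t=4 i5/i6:blt.BR+xor.ALU ; dual
t=5 i7/i8:sub.ALU+xor.ALU ; dual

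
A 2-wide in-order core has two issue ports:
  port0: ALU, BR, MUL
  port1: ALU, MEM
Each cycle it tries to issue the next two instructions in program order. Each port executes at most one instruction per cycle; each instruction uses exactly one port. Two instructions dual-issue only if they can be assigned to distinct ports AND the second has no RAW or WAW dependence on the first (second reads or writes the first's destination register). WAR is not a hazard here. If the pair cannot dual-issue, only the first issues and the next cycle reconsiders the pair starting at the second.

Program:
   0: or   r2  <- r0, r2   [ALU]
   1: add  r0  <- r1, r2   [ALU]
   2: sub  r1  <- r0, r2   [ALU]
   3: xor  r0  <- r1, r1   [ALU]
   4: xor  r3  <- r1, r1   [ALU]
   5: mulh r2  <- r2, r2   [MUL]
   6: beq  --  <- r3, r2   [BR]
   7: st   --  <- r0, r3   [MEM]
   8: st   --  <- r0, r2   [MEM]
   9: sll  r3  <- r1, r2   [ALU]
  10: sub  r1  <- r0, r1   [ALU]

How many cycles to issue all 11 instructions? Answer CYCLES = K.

t=0 i0:or.ALU ; RAW r2
t=1 i1:add.ALU ; RAW r0
t=2 i2:sub.ALU ; RAW r1
t=3 i3&i4:xor.ALU+xor.ALU ; dual
t=4 i5:mulh.MUL ; no-port MUL/BR
t=5 i6&i7:beq.BR+st.MEM ; dual
t=6 i8&i9:st.MEM+sll.ALU ; dual
t=7 i10:sub.ALU ; tail

CYCLES = 8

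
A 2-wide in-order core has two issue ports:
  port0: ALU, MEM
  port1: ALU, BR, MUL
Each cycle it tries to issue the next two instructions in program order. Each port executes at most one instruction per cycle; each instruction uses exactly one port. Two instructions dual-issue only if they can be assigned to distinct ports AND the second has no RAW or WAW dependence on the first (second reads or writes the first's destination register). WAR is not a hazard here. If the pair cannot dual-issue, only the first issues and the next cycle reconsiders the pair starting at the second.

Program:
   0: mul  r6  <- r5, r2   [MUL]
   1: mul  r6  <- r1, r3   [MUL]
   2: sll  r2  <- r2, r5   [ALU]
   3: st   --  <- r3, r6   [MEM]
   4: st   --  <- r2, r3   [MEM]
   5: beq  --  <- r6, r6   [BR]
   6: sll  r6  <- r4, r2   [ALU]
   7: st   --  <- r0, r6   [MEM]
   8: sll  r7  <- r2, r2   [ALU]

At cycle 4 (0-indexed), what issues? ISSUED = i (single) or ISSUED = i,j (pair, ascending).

c0: i0 mul  no-port MUL/MUL
c1: i1+i2 mul+sll  2-wide
c2: i3 st  no-port MEM/MEM
c3: i4+i5 st+beq  2-wide
c4: i6 sll  RAW r6
c5: i7+i8 st+sll  2-wide

ISSUED = 6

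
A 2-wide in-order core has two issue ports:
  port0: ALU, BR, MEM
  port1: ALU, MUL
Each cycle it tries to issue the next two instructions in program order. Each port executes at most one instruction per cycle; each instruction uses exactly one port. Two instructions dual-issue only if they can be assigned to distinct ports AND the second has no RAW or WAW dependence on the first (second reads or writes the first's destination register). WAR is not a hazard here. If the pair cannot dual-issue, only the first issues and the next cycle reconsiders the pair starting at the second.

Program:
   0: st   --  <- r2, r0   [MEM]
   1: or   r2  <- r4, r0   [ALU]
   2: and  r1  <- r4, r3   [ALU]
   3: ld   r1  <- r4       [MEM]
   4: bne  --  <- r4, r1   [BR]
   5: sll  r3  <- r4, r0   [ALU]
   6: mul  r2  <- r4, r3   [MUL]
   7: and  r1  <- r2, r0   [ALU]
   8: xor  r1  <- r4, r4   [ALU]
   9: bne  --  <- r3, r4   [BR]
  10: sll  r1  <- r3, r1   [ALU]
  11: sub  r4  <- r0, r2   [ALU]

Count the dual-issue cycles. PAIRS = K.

c0: i0+i1 st or  dual
c1: i2 and  WAW r1
c2: i3 ld  no-port MEM/BR
c3: i4+i5 bne sll  dual
c4: i6 mul  RAW r2
c5: i7 and  WAW r1
c6: i8+i9 xor bne  dual
c7: i10+i11 sll sub  dual

PAIRS = 4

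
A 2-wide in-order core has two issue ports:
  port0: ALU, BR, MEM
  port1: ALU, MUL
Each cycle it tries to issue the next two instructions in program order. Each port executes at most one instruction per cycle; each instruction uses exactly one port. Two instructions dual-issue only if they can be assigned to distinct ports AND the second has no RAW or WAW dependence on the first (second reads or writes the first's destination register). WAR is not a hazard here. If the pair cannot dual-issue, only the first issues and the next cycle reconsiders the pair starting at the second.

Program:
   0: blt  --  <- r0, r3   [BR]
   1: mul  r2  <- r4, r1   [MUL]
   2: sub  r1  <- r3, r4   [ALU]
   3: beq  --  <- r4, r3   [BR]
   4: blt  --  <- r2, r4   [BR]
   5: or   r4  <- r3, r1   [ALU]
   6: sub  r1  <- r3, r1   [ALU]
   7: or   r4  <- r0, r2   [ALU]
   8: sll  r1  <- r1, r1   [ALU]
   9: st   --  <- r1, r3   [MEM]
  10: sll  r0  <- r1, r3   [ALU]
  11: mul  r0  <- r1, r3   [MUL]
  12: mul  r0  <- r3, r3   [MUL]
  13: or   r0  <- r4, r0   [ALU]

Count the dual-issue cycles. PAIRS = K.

  cy0 -> i0,i1 (blt.BR mul.MUL) dual
  cy1 -> i2,i3 (sub.ALU beq.BR) dual
  cy2 -> i4,i5 (blt.BR or.ALU) dual
  cy3 -> i6,i7 (sub.ALU or.ALU) dual
  cy4 -> i8 (sll.ALU) RAW r1
  cy5 -> i9,i10 (st.MEM sll.ALU) dual
  cy6 -> i11 (mul.MUL) no-port MUL/MUL
  cy7 -> i12 (mul.MUL) RAW+WAW r0
  cy8 -> i13 (or.ALU) tail

PAIRS = 5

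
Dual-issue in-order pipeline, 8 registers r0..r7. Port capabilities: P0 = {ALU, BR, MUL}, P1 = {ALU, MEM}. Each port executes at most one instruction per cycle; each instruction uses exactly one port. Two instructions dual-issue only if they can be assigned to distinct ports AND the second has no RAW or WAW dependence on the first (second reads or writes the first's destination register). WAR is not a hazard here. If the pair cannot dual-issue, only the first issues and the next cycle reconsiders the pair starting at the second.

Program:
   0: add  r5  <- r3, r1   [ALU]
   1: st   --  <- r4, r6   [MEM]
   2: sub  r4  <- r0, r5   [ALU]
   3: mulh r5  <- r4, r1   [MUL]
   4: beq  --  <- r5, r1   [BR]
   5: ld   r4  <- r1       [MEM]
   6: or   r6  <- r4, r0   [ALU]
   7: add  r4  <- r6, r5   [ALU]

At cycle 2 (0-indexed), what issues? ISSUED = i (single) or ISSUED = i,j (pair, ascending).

[0] i0/i1  add st  -- 2-wide
[1] i2  sub  -- RAW r4
[2] i3  mulh  -- no-port MUL/BR
[3] i4/i5  beq ld  -- 2-wide
[4] i6  or  -- RAW r6
[5] i7  add  -- tail

ISSUED = 3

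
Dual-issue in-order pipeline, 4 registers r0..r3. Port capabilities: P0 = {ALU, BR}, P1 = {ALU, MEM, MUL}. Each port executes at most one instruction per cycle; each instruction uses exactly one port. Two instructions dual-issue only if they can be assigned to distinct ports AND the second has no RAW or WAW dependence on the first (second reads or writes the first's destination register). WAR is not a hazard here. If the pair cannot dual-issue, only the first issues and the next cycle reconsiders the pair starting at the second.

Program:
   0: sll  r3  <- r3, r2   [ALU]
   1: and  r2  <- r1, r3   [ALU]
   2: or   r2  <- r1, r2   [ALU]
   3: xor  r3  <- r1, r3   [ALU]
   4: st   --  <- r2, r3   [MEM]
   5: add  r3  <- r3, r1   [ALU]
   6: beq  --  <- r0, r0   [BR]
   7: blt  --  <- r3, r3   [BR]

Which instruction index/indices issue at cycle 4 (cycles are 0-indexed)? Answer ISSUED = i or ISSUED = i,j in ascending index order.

t=0 i0:sll.ALU ; RAW r3
t=1 i1:and.ALU ; RAW+WAW r2
t=2 i2&i3:or.ALU;xor.ALU ; pair
t=3 i4&i5:st.MEM;add.ALU ; pair
t=4 i6:beq.BR ; no-port BR/BR
t=5 i7:blt.BR ; tail

ISSUED = 6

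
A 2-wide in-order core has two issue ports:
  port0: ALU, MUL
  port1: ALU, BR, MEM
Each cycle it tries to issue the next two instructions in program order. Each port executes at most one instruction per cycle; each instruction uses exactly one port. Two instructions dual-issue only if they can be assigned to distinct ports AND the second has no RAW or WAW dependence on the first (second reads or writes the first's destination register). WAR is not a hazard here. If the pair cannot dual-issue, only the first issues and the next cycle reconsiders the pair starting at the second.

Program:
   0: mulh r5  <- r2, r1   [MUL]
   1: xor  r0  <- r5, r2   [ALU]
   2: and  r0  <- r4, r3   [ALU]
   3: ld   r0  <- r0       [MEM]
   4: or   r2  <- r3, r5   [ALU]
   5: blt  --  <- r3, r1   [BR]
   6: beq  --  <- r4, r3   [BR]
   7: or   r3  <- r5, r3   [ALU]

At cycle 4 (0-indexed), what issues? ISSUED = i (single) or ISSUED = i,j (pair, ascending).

ISSUED = 5

c0: i0 mulh  RAW r5
c1: i1 xor  WAW r0
c2: i2 and  RAW+WAW r0
c3: i3+i4 ld/or  dual
c4: i5 blt  no-port BR/BR
c5: i6+i7 beq/or  dual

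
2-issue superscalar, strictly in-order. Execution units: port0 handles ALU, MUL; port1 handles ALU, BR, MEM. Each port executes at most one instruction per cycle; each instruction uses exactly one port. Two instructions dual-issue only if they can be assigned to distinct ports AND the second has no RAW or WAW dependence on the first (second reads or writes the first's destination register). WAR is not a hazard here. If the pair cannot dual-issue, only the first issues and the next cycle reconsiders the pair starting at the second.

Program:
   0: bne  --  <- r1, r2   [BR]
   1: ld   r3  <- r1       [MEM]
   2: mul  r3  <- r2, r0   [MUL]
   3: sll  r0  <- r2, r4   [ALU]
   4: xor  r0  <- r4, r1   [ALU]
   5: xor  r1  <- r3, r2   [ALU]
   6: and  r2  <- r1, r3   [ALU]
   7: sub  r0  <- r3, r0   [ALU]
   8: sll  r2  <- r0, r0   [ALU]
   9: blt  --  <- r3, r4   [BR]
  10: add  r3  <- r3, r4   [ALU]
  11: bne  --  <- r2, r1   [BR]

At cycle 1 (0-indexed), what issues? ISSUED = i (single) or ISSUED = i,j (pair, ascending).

ISSUED = 1

t=0 i0:bne.BR ; no-port BR/MEM
t=1 i1:ld.MEM ; WAW r3
t=2 i2&i3:mul.MUL+sll.ALU ; dual
t=3 i4&i5:xor.ALU+xor.ALU ; dual
t=4 i6&i7:and.ALU+sub.ALU ; dual
t=5 i8&i9:sll.ALU+blt.BR ; dual
t=6 i10&i11:add.ALU+bne.BR ; dual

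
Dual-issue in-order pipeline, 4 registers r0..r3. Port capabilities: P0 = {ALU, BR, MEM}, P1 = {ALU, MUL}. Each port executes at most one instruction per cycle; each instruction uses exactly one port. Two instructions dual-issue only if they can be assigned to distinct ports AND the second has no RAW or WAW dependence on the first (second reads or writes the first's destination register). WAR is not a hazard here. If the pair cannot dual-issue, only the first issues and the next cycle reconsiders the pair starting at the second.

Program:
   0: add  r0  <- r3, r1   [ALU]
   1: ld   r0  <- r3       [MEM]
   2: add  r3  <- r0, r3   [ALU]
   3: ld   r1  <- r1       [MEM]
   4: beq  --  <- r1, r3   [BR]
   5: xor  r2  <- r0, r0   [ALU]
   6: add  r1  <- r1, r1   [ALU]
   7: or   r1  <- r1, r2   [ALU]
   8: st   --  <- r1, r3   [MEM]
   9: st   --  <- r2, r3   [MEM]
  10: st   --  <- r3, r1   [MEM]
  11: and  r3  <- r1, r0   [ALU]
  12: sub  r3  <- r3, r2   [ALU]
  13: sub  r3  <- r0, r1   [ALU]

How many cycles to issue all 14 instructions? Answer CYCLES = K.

#0 head=0: add i0 WAW r0
#1 head=1: ld i1 RAW r0
#2 head=2: add/ld i2+i3 2-wide
#3 head=4: beq/xor i4+i5 2-wide
#4 head=6: add i6 RAW+WAW r1
#5 head=7: or i7 RAW r1
#6 head=8: st i8 no-port MEM/MEM
#7 head=9: st i9 no-port MEM/MEM
#8 head=10: st/and i10+i11 2-wide
#9 head=12: sub i12 WAW r3
#10 head=13: sub i13 tail

CYCLES = 11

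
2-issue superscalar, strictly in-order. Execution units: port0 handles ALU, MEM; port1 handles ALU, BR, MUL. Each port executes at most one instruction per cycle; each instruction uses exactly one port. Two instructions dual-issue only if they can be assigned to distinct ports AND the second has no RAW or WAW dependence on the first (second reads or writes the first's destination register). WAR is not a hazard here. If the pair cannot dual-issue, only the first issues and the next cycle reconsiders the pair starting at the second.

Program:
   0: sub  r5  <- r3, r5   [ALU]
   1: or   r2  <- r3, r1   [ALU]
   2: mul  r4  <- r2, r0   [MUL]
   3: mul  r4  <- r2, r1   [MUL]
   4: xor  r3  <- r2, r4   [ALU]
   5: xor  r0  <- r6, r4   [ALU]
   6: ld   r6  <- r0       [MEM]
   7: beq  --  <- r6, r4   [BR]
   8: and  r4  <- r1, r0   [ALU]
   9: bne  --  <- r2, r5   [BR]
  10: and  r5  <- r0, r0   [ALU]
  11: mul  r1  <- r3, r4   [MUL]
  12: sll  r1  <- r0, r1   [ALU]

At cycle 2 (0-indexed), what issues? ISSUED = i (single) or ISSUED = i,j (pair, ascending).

  cy0 -> i0&i1 (sub.ALU or.ALU) dual
  cy1 -> i2 (mul.MUL) no-port MUL/MUL
  cy2 -> i3 (mul.MUL) RAW r4
  cy3 -> i4&i5 (xor.ALU xor.ALU) dual
  cy4 -> i6 (ld.MEM) RAW r6
  cy5 -> i7&i8 (beq.BR and.ALU) dual
  cy6 -> i9&i10 (bne.BR and.ALU) dual
  cy7 -> i11 (mul.MUL) RAW+WAW r1
  cy8 -> i12 (sll.ALU) tail

ISSUED = 3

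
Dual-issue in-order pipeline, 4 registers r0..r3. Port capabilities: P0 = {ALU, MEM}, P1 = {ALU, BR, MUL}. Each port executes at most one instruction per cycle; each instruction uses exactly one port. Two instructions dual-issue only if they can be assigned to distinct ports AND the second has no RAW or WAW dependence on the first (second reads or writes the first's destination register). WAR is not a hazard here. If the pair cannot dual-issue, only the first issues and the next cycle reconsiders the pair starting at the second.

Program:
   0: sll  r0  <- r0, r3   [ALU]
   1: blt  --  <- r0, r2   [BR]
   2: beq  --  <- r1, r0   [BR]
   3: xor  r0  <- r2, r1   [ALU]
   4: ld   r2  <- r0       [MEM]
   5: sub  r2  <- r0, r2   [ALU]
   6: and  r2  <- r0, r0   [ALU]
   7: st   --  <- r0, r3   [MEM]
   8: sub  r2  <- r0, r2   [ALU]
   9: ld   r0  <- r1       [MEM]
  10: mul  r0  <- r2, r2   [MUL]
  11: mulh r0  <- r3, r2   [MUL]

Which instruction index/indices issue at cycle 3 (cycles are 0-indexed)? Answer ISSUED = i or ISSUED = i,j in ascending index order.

#0 head=0: sll.ALU i0 RAW r0
#1 head=1: blt.BR i1 no-port BR/BR
#2 head=2: beq.BR;xor.ALU i2,i3 pair
#3 head=4: ld.MEM i4 RAW+WAW r2
#4 head=5: sub.ALU i5 WAW r2
#5 head=6: and.ALU;st.MEM i6,i7 pair
#6 head=8: sub.ALU;ld.MEM i8,i9 pair
#7 head=10: mul.MUL i10 no-port MUL/MUL
#8 head=11: mulh.MUL i11 tail

ISSUED = 4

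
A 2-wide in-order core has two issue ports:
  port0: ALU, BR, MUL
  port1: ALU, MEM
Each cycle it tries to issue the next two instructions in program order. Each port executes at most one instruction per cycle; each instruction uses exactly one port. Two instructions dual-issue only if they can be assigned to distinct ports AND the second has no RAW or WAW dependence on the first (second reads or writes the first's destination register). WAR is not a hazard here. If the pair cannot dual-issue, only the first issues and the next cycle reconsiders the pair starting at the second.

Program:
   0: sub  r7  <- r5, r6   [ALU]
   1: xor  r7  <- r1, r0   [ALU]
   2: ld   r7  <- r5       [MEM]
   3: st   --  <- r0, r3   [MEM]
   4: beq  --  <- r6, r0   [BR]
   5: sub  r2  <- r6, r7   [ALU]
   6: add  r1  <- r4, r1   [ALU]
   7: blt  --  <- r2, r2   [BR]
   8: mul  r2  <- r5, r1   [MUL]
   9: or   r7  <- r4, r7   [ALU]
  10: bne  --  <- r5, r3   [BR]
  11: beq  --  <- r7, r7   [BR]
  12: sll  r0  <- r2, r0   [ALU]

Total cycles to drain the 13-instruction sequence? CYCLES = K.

CYCLES = 9

0. sub.ALU @i0  | WAW r7
1. xor.ALU @i1  | WAW r7
2. ld.MEM @i2  | no-port MEM/MEM
3. st.MEM+beq.BR @i3+i4  | dual
4. sub.ALU+add.ALU @i5+i6  | dual
5. blt.BR @i7  | no-port BR/MUL
6. mul.MUL+or.ALU @i8+i9  | dual
7. bne.BR @i10  | no-port BR/BR
8. beq.BR+sll.ALU @i11+i12  | dual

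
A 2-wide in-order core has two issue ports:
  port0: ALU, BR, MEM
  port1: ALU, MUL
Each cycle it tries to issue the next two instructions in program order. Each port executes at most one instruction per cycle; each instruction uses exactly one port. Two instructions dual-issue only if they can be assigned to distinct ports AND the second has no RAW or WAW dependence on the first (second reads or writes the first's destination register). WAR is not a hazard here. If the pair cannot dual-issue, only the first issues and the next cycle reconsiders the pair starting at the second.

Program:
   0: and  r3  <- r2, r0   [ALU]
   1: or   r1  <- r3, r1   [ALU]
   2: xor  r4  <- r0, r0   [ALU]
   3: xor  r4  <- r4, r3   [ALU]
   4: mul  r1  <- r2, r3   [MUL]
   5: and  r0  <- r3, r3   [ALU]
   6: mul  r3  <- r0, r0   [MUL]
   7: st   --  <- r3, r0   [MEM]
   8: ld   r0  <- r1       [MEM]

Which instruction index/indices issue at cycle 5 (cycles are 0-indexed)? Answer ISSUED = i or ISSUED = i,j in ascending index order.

  cy0 -> i0 (and) RAW r3
  cy1 -> i1+i2 (or/xor) 2-wide
  cy2 -> i3+i4 (xor/mul) 2-wide
  cy3 -> i5 (and) RAW r0
  cy4 -> i6 (mul) RAW r3
  cy5 -> i7 (st) no-port MEM/MEM
  cy6 -> i8 (ld) tail

ISSUED = 7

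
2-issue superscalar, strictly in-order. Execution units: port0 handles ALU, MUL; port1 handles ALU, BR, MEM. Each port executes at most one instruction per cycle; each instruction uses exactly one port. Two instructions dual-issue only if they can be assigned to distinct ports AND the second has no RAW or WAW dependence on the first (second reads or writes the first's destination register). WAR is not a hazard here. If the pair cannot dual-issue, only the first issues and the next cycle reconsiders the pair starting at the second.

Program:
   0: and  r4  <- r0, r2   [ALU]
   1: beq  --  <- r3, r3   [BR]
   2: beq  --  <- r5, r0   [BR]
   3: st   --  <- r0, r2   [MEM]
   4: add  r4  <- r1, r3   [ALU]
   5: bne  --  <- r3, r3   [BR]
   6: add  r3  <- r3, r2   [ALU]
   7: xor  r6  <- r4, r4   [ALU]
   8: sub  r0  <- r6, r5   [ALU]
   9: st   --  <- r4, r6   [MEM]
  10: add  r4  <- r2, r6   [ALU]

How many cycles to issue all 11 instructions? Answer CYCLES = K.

0. and/beq @i0/i1  | dual
1. beq @i2  | no-port BR/MEM
2. st/add @i3/i4  | dual
3. bne/add @i5/i6  | dual
4. xor @i7  | RAW r6
5. sub/st @i8/i9  | dual
6. add @i10  | tail

CYCLES = 7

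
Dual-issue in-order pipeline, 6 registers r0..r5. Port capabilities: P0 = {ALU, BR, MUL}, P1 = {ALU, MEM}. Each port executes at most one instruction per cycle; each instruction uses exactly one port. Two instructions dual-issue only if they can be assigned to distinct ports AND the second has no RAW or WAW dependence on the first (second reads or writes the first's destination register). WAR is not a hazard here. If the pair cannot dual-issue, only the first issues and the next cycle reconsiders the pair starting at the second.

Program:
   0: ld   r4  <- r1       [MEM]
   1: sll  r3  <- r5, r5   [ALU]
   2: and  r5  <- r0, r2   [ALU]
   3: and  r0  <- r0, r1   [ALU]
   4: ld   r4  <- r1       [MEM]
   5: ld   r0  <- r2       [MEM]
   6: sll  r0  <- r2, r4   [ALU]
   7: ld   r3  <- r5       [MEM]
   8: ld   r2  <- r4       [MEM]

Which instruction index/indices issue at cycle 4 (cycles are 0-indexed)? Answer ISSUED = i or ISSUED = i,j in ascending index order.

ISSUED = 6,7

t=0 i0&i1:ld/sll ; pair
t=1 i2&i3:and/and ; pair
t=2 i4:ld ; no-port MEM/MEM
t=3 i5:ld ; WAW r0
t=4 i6&i7:sll/ld ; pair
t=5 i8:ld ; tail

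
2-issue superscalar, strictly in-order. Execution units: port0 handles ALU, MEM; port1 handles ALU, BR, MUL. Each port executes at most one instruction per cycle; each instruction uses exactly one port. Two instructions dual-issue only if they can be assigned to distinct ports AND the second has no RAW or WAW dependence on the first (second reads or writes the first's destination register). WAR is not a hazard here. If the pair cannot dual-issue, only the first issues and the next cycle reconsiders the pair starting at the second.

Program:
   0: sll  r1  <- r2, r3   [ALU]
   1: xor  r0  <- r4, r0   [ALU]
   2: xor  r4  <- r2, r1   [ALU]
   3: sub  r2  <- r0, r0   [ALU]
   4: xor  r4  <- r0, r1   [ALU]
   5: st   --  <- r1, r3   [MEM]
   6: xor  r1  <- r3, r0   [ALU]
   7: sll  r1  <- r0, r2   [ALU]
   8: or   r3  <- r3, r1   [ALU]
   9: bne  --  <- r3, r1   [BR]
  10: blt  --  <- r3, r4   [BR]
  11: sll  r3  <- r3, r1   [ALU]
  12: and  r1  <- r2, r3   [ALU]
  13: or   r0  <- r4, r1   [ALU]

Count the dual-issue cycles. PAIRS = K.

  cy0 -> i0,i1 (sll;xor) 2-wide
  cy1 -> i2,i3 (xor;sub) 2-wide
  cy2 -> i4,i5 (xor;st) 2-wide
  cy3 -> i6 (xor) WAW r1
  cy4 -> i7 (sll) RAW r1
  cy5 -> i8 (or) RAW r3
  cy6 -> i9 (bne) no-port BR/BR
  cy7 -> i10,i11 (blt;sll) 2-wide
  cy8 -> i12 (and) RAW r1
  cy9 -> i13 (or) tail

PAIRS = 4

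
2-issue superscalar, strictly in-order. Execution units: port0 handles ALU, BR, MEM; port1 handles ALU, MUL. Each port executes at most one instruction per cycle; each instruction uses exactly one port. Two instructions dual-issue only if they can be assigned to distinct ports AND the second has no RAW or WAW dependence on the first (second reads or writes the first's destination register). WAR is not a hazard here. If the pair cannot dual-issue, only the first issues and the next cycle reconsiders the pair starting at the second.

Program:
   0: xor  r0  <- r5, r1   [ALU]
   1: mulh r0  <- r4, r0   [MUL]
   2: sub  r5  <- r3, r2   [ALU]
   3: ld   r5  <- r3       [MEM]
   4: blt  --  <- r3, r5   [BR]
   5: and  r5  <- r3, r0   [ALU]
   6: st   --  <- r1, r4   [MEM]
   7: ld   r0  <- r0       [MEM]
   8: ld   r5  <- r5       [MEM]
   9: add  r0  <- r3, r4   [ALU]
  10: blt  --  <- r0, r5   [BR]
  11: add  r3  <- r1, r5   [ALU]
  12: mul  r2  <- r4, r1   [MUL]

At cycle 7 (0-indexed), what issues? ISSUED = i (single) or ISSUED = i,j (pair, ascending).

  cy0 -> i0 (xor.ALU) RAW+WAW r0
  cy1 -> i1&i2 (mulh.MUL;sub.ALU) pair
  cy2 -> i3 (ld.MEM) no-port MEM/BR
  cy3 -> i4&i5 (blt.BR;and.ALU) pair
  cy4 -> i6 (st.MEM) no-port MEM/MEM
  cy5 -> i7 (ld.MEM) no-port MEM/MEM
  cy6 -> i8&i9 (ld.MEM;add.ALU) pair
  cy7 -> i10&i11 (blt.BR;add.ALU) pair
  cy8 -> i12 (mul.MUL) tail

ISSUED = 10,11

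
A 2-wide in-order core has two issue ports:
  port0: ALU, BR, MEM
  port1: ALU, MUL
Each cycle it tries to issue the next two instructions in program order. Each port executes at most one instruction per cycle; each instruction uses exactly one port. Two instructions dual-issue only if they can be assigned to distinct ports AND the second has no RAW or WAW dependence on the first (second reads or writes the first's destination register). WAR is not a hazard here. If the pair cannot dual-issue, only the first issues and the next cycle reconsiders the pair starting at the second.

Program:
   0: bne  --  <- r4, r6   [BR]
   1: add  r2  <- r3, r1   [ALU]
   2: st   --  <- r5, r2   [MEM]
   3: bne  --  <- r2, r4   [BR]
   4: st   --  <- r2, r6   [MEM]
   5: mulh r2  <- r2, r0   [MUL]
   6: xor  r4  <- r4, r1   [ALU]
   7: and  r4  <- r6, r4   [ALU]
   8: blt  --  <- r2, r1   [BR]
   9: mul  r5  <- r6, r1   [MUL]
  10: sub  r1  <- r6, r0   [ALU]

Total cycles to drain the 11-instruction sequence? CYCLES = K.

#0 head=0: bne/add i0&i1 dual
#1 head=2: st i2 no-port MEM/BR
#2 head=3: bne i3 no-port BR/MEM
#3 head=4: st/mulh i4&i5 dual
#4 head=6: xor i6 RAW+WAW r4
#5 head=7: and/blt i7&i8 dual
#6 head=9: mul/sub i9&i10 dual

CYCLES = 7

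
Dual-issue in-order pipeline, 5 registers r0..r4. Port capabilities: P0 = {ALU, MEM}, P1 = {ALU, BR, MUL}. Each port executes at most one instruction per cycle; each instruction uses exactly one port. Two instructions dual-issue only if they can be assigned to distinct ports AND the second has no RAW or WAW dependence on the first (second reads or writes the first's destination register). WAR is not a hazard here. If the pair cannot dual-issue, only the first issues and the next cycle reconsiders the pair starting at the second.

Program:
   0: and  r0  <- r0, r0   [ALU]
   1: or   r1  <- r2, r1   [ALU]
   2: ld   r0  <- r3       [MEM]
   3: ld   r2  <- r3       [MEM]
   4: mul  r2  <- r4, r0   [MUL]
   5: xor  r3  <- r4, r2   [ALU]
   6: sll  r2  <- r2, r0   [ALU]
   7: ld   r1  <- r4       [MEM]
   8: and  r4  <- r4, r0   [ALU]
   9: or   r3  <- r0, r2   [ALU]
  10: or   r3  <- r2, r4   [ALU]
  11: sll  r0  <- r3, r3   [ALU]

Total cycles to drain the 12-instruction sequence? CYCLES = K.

  cy0 -> i0,i1 (and.ALU/or.ALU) 2-wide
  cy1 -> i2 (ld.MEM) no-port MEM/MEM
  cy2 -> i3 (ld.MEM) WAW r2
  cy3 -> i4 (mul.MUL) RAW r2
  cy4 -> i5,i6 (xor.ALU/sll.ALU) 2-wide
  cy5 -> i7,i8 (ld.MEM/and.ALU) 2-wide
  cy6 -> i9 (or.ALU) WAW r3
  cy7 -> i10 (or.ALU) RAW r3
  cy8 -> i11 (sll.ALU) tail

CYCLES = 9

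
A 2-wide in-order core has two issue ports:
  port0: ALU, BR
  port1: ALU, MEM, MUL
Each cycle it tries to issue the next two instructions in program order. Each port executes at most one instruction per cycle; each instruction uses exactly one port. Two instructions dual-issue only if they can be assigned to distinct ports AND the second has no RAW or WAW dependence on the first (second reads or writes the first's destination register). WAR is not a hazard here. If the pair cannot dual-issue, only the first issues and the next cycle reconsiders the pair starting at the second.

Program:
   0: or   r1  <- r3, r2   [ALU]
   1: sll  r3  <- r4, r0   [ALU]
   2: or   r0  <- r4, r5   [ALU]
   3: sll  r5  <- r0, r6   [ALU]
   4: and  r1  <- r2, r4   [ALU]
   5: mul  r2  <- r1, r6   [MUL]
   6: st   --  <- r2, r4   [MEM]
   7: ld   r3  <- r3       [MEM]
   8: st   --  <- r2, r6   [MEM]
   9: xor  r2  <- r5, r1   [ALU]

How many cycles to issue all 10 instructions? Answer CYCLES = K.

t=0 i0/i1:or.ALU sll.ALU ; 2-wide
t=1 i2:or.ALU ; RAW r0
t=2 i3/i4:sll.ALU and.ALU ; 2-wide
t=3 i5:mul.MUL ; no-port MUL/MEM
t=4 i6:st.MEM ; no-port MEM/MEM
t=5 i7:ld.MEM ; no-port MEM/MEM
t=6 i8/i9:st.MEM xor.ALU ; 2-wide

CYCLES = 7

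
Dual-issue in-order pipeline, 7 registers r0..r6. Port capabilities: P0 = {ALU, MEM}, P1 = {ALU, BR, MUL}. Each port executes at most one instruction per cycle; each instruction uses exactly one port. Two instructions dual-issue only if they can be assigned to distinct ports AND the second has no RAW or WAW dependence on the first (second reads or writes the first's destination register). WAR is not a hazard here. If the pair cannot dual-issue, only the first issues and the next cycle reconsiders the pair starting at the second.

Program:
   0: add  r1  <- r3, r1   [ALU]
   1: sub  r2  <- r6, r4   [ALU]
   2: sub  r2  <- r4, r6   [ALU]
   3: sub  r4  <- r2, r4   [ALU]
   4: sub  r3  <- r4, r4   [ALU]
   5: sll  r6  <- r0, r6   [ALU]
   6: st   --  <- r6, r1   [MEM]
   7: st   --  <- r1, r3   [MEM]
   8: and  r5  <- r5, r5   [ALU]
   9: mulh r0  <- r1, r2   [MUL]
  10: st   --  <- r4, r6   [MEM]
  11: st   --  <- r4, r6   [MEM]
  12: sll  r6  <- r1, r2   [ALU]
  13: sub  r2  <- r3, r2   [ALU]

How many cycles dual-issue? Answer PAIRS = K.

c0: i0/i1 add.ALU sub.ALU  2-wide
c1: i2 sub.ALU  RAW r2
c2: i3 sub.ALU  RAW r4
c3: i4/i5 sub.ALU sll.ALU  2-wide
c4: i6 st.MEM  no-port MEM/MEM
c5: i7/i8 st.MEM and.ALU  2-wide
c6: i9/i10 mulh.MUL st.MEM  2-wide
c7: i11/i12 st.MEM sll.ALU  2-wide
c8: i13 sub.ALU  tail

PAIRS = 5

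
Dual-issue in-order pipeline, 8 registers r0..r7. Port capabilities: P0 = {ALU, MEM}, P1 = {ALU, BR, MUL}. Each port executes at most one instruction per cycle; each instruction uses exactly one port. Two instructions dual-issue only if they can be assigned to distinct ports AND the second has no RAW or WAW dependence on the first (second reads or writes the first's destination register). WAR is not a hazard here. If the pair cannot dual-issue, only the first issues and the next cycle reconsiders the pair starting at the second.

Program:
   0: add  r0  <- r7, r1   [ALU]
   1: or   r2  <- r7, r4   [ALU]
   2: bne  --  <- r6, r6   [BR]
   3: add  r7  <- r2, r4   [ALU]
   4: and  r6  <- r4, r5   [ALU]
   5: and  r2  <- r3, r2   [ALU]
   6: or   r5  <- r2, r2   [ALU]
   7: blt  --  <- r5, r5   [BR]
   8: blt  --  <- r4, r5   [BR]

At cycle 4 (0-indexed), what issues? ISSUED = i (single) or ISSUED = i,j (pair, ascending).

t=0 i0/i1:add;or ; dual
t=1 i2/i3:bne;add ; dual
t=2 i4/i5:and;and ; dual
t=3 i6:or ; RAW r5
t=4 i7:blt ; no-port BR/BR
t=5 i8:blt ; tail

ISSUED = 7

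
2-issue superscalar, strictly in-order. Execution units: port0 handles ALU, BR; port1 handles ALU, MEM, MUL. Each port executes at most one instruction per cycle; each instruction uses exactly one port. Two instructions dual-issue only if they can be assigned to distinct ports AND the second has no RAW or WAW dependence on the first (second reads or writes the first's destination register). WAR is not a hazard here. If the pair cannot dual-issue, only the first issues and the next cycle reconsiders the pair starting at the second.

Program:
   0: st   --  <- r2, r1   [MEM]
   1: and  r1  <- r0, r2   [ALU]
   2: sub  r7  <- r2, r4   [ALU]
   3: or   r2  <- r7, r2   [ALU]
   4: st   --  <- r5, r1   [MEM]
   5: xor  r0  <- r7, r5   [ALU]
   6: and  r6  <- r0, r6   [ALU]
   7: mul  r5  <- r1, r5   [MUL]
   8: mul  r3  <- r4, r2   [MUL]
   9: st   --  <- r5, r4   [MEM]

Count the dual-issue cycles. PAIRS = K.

#0 head=0: st+and i0+i1 2-wide
#1 head=2: sub i2 RAW r7
#2 head=3: or+st i3+i4 2-wide
#3 head=5: xor i5 RAW r0
#4 head=6: and+mul i6+i7 2-wide
#5 head=8: mul i8 no-port MUL/MEM
#6 head=9: st i9 tail

PAIRS = 3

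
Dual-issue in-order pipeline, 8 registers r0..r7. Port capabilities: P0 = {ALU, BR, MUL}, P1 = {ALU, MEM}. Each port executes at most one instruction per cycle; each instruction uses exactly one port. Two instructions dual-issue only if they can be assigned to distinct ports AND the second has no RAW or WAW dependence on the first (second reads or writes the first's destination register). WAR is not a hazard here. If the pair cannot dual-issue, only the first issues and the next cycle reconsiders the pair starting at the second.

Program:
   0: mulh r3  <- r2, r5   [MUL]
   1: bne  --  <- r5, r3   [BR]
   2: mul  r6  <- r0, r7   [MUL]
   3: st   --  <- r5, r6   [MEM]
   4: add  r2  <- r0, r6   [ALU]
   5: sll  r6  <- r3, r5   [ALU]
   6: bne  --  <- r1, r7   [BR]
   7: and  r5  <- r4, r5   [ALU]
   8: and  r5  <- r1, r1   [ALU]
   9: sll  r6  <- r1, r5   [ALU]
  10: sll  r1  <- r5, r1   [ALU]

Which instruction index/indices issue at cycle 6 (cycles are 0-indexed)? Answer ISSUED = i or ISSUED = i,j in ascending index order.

  cy0 -> i0 (mulh.MUL) no-port MUL/BR
  cy1 -> i1 (bne.BR) no-port BR/MUL
  cy2 -> i2 (mul.MUL) RAW r6
  cy3 -> i3&i4 (st.MEM/add.ALU) pair
  cy4 -> i5&i6 (sll.ALU/bne.BR) pair
  cy5 -> i7 (and.ALU) WAW r5
  cy6 -> i8 (and.ALU) RAW r5
  cy7 -> i9&i10 (sll.ALU/sll.ALU) pair

ISSUED = 8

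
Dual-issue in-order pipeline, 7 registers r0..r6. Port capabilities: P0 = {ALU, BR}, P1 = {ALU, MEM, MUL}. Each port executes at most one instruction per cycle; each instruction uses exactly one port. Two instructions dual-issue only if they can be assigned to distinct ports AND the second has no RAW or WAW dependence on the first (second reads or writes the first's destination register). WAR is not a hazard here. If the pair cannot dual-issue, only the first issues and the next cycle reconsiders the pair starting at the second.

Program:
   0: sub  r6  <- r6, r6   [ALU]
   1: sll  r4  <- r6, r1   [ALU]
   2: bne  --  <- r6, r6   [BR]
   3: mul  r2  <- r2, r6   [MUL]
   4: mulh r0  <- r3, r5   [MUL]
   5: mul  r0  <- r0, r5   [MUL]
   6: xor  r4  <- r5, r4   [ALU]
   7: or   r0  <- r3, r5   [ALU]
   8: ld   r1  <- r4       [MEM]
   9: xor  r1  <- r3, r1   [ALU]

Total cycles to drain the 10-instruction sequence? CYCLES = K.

CYCLES = 7

0. sub @i0  | RAW r6
1. sll bne @i1/i2  | 2-wide
2. mul @i3  | no-port MUL/MUL
3. mulh @i4  | no-port MUL/MUL
4. mul xor @i5/i6  | 2-wide
5. or ld @i7/i8  | 2-wide
6. xor @i9  | tail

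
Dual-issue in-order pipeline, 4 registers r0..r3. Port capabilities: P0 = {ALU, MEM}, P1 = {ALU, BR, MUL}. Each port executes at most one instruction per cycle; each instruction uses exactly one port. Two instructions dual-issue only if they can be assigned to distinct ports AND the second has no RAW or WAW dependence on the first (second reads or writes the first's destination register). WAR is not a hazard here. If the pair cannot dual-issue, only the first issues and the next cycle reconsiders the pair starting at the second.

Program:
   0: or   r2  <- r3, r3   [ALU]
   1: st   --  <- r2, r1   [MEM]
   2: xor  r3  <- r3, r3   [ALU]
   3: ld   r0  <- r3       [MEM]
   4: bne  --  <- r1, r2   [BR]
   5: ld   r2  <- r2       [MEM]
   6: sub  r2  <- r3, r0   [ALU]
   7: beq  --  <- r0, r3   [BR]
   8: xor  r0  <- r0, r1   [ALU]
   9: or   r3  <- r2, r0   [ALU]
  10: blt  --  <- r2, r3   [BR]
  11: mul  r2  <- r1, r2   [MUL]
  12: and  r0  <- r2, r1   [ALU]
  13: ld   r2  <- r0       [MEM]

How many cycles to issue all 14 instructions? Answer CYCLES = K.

CYCLES = 11

[0] i0  or.ALU  -- RAW r2
[1] i1&i2  st.MEM/xor.ALU  -- 2-wide
[2] i3&i4  ld.MEM/bne.BR  -- 2-wide
[3] i5  ld.MEM  -- WAW r2
[4] i6&i7  sub.ALU/beq.BR  -- 2-wide
[5] i8  xor.ALU  -- RAW r0
[6] i9  or.ALU  -- RAW r3
[7] i10  blt.BR  -- no-port BR/MUL
[8] i11  mul.MUL  -- RAW r2
[9] i12  and.ALU  -- RAW r0
[10] i13  ld.MEM  -- tail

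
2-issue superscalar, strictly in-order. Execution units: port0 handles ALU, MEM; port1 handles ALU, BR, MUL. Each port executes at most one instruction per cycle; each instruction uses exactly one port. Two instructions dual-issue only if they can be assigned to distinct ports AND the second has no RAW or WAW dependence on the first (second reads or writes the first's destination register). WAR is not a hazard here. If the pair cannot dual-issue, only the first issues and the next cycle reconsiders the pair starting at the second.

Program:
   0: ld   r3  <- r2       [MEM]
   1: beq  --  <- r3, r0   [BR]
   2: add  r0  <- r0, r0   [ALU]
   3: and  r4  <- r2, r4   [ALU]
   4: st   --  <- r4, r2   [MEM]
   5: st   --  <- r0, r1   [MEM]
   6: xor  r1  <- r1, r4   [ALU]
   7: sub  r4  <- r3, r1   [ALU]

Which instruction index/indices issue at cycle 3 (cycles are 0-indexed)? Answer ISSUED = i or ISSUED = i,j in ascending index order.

  cy0 -> i0 (ld) RAW r3
  cy1 -> i1/i2 (beq+add) 2-wide
  cy2 -> i3 (and) RAW r4
  cy3 -> i4 (st) no-port MEM/MEM
  cy4 -> i5/i6 (st+xor) 2-wide
  cy5 -> i7 (sub) tail

ISSUED = 4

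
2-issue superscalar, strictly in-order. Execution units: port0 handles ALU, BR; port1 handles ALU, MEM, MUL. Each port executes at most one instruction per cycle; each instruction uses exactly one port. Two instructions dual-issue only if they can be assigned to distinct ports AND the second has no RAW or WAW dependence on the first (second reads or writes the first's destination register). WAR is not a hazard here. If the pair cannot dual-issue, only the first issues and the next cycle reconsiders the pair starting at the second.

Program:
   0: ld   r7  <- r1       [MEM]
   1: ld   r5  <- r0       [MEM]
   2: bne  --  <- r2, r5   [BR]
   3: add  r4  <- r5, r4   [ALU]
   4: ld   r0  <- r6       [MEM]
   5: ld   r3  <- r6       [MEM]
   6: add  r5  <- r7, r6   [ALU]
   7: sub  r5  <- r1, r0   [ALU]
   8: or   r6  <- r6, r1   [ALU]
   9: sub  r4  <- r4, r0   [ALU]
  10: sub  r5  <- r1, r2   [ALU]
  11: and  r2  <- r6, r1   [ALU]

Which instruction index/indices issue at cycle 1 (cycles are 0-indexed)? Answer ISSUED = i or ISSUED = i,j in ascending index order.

ISSUED = 1

#0 head=0: ld.MEM i0 no-port MEM/MEM
#1 head=1: ld.MEM i1 RAW r5
#2 head=2: bne.BR;add.ALU i2,i3 2-wide
#3 head=4: ld.MEM i4 no-port MEM/MEM
#4 head=5: ld.MEM;add.ALU i5,i6 2-wide
#5 head=7: sub.ALU;or.ALU i7,i8 2-wide
#6 head=9: sub.ALU;sub.ALU i9,i10 2-wide
#7 head=11: and.ALU i11 tail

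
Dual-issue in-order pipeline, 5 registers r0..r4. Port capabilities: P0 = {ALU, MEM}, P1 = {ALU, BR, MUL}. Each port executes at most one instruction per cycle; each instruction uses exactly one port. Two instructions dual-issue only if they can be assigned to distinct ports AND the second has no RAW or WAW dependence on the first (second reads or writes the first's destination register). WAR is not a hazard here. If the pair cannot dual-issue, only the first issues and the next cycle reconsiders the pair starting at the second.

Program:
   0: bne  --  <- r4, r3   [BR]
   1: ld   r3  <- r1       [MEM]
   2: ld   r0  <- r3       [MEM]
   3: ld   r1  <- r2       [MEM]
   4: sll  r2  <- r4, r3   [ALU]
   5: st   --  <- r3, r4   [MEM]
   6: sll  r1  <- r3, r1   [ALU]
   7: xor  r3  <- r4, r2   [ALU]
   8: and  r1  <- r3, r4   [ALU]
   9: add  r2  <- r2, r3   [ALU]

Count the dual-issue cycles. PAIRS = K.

0. bne/ld @i0/i1  | pair
1. ld @i2  | no-port MEM/MEM
2. ld/sll @i3/i4  | pair
3. st/sll @i5/i6  | pair
4. xor @i7  | RAW r3
5. and/add @i8/i9  | pair

PAIRS = 4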